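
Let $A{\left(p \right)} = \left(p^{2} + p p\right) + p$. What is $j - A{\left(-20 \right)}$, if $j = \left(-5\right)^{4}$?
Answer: $-155$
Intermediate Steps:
$A{\left(p \right)} = p + 2 p^{2}$ ($A{\left(p \right)} = \left(p^{2} + p^{2}\right) + p = 2 p^{2} + p = p + 2 p^{2}$)
$j = 625$
$j - A{\left(-20 \right)} = 625 - - 20 \left(1 + 2 \left(-20\right)\right) = 625 - - 20 \left(1 - 40\right) = 625 - \left(-20\right) \left(-39\right) = 625 - 780 = -155$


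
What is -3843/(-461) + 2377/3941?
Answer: 16241060/1816801 ≈ 8.9394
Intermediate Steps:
-3843/(-461) + 2377/3941 = -3843*(-1/461) + 2377*(1/3941) = 3843/461 + 2377/3941 = 16241060/1816801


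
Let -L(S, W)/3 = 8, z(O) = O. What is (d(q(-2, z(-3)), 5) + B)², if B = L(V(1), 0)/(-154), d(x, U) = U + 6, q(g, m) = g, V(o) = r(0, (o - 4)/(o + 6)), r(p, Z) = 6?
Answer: 737881/5929 ≈ 124.45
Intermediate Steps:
V(o) = 6
L(S, W) = -24 (L(S, W) = -3*8 = -24)
d(x, U) = 6 + U
B = 12/77 (B = -24/(-154) = -24*(-1/154) = 12/77 ≈ 0.15584)
(d(q(-2, z(-3)), 5) + B)² = ((6 + 5) + 12/77)² = (11 + 12/77)² = (859/77)² = 737881/5929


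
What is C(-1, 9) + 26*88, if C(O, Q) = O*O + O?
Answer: 2288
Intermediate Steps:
C(O, Q) = O + O² (C(O, Q) = O² + O = O + O²)
C(-1, 9) + 26*88 = -(1 - 1) + 26*88 = -1*0 + 2288 = 0 + 2288 = 2288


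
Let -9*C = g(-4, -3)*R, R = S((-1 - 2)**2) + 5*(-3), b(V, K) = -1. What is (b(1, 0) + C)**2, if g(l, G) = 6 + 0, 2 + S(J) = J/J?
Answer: 841/9 ≈ 93.444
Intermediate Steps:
S(J) = -1 (S(J) = -2 + J/J = -2 + 1 = -1)
g(l, G) = 6
R = -16 (R = -1 + 5*(-3) = -1 - 15 = -16)
C = 32/3 (C = -2*(-16)/3 = -1/9*(-96) = 32/3 ≈ 10.667)
(b(1, 0) + C)**2 = (-1 + 32/3)**2 = (29/3)**2 = 841/9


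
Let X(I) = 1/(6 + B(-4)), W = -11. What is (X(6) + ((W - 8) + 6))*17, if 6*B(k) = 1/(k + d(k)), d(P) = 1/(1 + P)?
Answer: -33813/155 ≈ -218.15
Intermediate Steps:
B(k) = 1/(6*(k + 1/(1 + k)))
X(I) = 26/155 (X(I) = 1/(6 + (1 - 4)/(6*(1 - 4*(1 - 4)))) = 1/(6 + (⅙)*(-3)/(1 - 4*(-3))) = 1/(6 + (⅙)*(-3)/(1 + 12)) = 1/(6 + (⅙)*(-3)/13) = 1/(6 + (⅙)*(1/13)*(-3)) = 1/(6 - 1/26) = 1/(155/26) = 26/155)
(X(6) + ((W - 8) + 6))*17 = (26/155 + ((-11 - 8) + 6))*17 = (26/155 + (-19 + 6))*17 = (26/155 - 13)*17 = -1989/155*17 = -33813/155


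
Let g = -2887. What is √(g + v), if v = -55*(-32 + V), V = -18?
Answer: I*√137 ≈ 11.705*I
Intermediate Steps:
v = 2750 (v = -55*(-32 - 18) = -55*(-50) = 2750)
√(g + v) = √(-2887 + 2750) = √(-137) = I*√137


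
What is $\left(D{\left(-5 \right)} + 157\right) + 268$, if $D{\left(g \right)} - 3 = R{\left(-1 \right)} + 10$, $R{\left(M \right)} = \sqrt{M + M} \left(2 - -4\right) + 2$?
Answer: $440 + 6 i \sqrt{2} \approx 440.0 + 8.4853 i$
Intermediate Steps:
$R{\left(M \right)} = 2 + 6 \sqrt{2} \sqrt{M}$ ($R{\left(M \right)} = \sqrt{2 M} \left(2 + 4\right) + 2 = \sqrt{2} \sqrt{M} 6 + 2 = 6 \sqrt{2} \sqrt{M} + 2 = 2 + 6 \sqrt{2} \sqrt{M}$)
$D{\left(g \right)} = 15 + 6 i \sqrt{2}$ ($D{\left(g \right)} = 3 + \left(\left(2 + 6 \sqrt{2} \sqrt{-1}\right) + 10\right) = 3 + \left(\left(2 + 6 \sqrt{2} i\right) + 10\right) = 3 + \left(\left(2 + 6 i \sqrt{2}\right) + 10\right) = 3 + \left(12 + 6 i \sqrt{2}\right) = 15 + 6 i \sqrt{2}$)
$\left(D{\left(-5 \right)} + 157\right) + 268 = \left(\left(15 + 6 i \sqrt{2}\right) + 157\right) + 268 = \left(172 + 6 i \sqrt{2}\right) + 268 = 440 + 6 i \sqrt{2}$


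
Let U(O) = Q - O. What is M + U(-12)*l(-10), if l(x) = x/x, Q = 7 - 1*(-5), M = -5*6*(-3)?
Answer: 114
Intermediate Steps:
M = 90 (M = -30*(-3) = 90)
Q = 12 (Q = 7 + 5 = 12)
l(x) = 1
U(O) = 12 - O
M + U(-12)*l(-10) = 90 + (12 - 1*(-12))*1 = 90 + (12 + 12)*1 = 90 + 24*1 = 90 + 24 = 114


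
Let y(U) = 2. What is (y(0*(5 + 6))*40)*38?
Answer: 3040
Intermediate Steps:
(y(0*(5 + 6))*40)*38 = (2*40)*38 = 80*38 = 3040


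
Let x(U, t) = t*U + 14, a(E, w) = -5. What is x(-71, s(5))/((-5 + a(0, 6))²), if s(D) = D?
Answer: -341/100 ≈ -3.4100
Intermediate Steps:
x(U, t) = 14 + U*t (x(U, t) = U*t + 14 = 14 + U*t)
x(-71, s(5))/((-5 + a(0, 6))²) = (14 - 71*5)/((-5 - 5)²) = (14 - 355)/((-10)²) = -341/100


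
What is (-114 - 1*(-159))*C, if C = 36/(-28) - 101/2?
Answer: -32625/14 ≈ -2330.4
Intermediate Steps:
C = -725/14 (C = 36*(-1/28) - 101*½ = -9/7 - 101/2 = -725/14 ≈ -51.786)
(-114 - 1*(-159))*C = (-114 - 1*(-159))*(-725/14) = (-114 + 159)*(-725/14) = 45*(-725/14) = -32625/14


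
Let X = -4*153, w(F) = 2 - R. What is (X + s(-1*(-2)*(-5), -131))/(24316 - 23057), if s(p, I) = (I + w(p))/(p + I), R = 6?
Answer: -28719/59173 ≈ -0.48534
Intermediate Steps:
w(F) = -4 (w(F) = 2 - 1*6 = 2 - 6 = -4)
X = -612
s(p, I) = (-4 + I)/(I + p) (s(p, I) = (I - 4)/(p + I) = (-4 + I)/(I + p))
(X + s(-1*(-2)*(-5), -131))/(24316 - 23057) = (-612 + (-4 - 131)/(-131 - 1*(-2)*(-5)))/(24316 - 23057) = (-612 - 135/(-131 + 2*(-5)))/1259 = (-612 - 135/(-131 - 10))*(1/1259) = (-612 - 135/(-141))*(1/1259) = (-612 - 1/141*(-135))*(1/1259) = (-612 + 45/47)*(1/1259) = -28719/47*1/1259 = -28719/59173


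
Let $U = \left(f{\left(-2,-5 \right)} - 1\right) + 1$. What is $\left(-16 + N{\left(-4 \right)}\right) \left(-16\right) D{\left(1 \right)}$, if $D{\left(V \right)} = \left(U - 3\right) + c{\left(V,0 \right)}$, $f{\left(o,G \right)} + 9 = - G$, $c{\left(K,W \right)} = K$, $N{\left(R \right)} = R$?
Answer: $-1920$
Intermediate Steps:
$f{\left(o,G \right)} = -9 - G$
$U = -4$ ($U = \left(\left(-9 - -5\right) - 1\right) + 1 = \left(\left(-9 + 5\right) - 1\right) + 1 = \left(-4 - 1\right) + 1 = -5 + 1 = -4$)
$D{\left(V \right)} = -7 + V$ ($D{\left(V \right)} = \left(-4 - 3\right) + V = -7 + V$)
$\left(-16 + N{\left(-4 \right)}\right) \left(-16\right) D{\left(1 \right)} = \left(-16 - 4\right) \left(-16\right) \left(-7 + 1\right) = \left(-20\right) \left(-16\right) \left(-6\right) = 320 \left(-6\right) = -1920$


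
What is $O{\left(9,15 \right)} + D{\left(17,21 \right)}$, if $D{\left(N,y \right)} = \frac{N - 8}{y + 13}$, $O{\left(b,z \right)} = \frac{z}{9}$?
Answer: $\frac{197}{102} \approx 1.9314$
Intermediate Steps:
$O{\left(b,z \right)} = \frac{z}{9}$ ($O{\left(b,z \right)} = z \frac{1}{9} = \frac{z}{9}$)
$D{\left(N,y \right)} = \frac{-8 + N}{13 + y}$
$O{\left(9,15 \right)} + D{\left(17,21 \right)} = \frac{1}{9} \cdot 15 + \frac{-8 + 17}{13 + 21} = \frac{5}{3} + \frac{1}{34} \cdot 9 = \frac{5}{3} + \frac{9}{34} = \frac{197}{102}$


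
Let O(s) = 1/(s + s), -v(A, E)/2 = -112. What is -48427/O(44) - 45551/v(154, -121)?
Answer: -954638575/224 ≈ -4.2618e+6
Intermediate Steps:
v(A, E) = 224 (v(A, E) = -2*(-112) = 224)
O(s) = 1/(2*s)
-48427/O(44) - 45551/v(154, -121) = -48427/((½)/44) - 45551/224 = -48427/((½)*(1/44)) - 45551*1/224 = -48427/1/88 - 45551/224 = -48427*88 - 45551/224 = -4261576 - 45551/224 = -954638575/224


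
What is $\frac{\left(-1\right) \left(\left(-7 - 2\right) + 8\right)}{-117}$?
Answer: $- \frac{1}{117} \approx -0.008547$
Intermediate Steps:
$\frac{\left(-1\right) \left(\left(-7 - 2\right) + 8\right)}{-117} = - (-9 + 8) \left(- \frac{1}{117}\right) = \left(-1\right) \left(-1\right) \left(- \frac{1}{117}\right) = 1 \left(- \frac{1}{117}\right) = - \frac{1}{117}$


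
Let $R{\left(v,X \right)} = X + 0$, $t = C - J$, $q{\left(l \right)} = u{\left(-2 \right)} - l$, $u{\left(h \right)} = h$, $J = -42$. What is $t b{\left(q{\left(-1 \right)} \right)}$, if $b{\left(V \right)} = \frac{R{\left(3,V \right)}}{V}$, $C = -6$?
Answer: $36$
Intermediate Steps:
$q{\left(l \right)} = -2 - l$
$t = 36$ ($t = -6 - -42 = -6 + 42 = 36$)
$R{\left(v,X \right)} = X$
$b{\left(V \right)} = 1$ ($b{\left(V \right)} = \frac{V}{V} = 1$)
$t b{\left(q{\left(-1 \right)} \right)} = 36 \cdot 1 = 36$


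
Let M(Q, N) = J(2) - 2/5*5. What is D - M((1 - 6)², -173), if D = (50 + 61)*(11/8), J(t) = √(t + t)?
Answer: 1221/8 ≈ 152.63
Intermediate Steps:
J(t) = √2*√t (J(t) = √(2*t) = √2*√t)
M(Q, N) = 0 (M(Q, N) = √2*√2 - 2/5*5 = 2 - 2*⅕*5 = 2 - ⅖*5 = 2 - 2 = 0)
D = 1221/8 (D = 111*(11*(⅛)) = 111*(11/8) = 1221/8 ≈ 152.63)
D - M((1 - 6)², -173) = 1221/8 - 1*0 = 1221/8 + 0 = 1221/8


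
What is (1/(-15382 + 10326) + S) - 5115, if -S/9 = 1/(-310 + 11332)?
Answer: -47507474701/9287872 ≈ -5115.0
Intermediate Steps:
S = -3/3674 (S = -9/(-310 + 11332) = -9/11022 = -9*1/11022 = -3/3674 ≈ -0.00081655)
(1/(-15382 + 10326) + S) - 5115 = (1/(-15382 + 10326) - 3/3674) - 5115 = (1/(-5056) - 3/3674) - 5115 = (-1/5056 - 3/3674) - 5115 = -9421/9287872 - 5115 = -47507474701/9287872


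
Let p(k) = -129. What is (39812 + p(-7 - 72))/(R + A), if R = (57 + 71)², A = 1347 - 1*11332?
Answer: 39683/6399 ≈ 6.2014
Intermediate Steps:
A = -9985 (A = 1347 - 11332 = -9985)
R = 16384 (R = 128² = 16384)
(39812 + p(-7 - 72))/(R + A) = (39812 - 129)/(16384 - 9985) = 39683/6399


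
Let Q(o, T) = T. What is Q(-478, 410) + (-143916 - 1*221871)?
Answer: -365377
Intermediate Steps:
Q(-478, 410) + (-143916 - 1*221871) = 410 + (-143916 - 1*221871) = 410 + (-143916 - 221871) = 410 - 365787 = -365377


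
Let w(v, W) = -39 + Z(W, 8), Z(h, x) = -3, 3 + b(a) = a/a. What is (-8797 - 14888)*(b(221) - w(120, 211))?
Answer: -947400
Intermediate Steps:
b(a) = -2 (b(a) = -3 + a/a = -3 + 1 = -2)
w(v, W) = -42 (w(v, W) = -39 - 3 = -42)
(-8797 - 14888)*(b(221) - w(120, 211)) = (-8797 - 14888)*(-2 - 1*(-42)) = -23685*(-2 + 42) = -23685*40 = -947400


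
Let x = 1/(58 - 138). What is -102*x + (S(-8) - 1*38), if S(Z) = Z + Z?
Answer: -2109/40 ≈ -52.725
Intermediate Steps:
S(Z) = 2*Z
x = -1/80 (x = 1/(-80) = -1/80 ≈ -0.012500)
-102*x + (S(-8) - 1*38) = -102*(-1/80) + (2*(-8) - 1*38) = 51/40 + (-16 - 38) = 51/40 - 54 = -2109/40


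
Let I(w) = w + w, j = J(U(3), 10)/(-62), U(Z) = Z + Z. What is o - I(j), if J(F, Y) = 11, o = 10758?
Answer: 333509/31 ≈ 10758.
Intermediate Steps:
U(Z) = 2*Z
j = -11/62 (j = 11/(-62) = 11*(-1/62) = -11/62 ≈ -0.17742)
I(w) = 2*w
o - I(j) = 10758 - 2*(-11)/62 = 10758 - 1*(-11/31) = 10758 + 11/31 = 333509/31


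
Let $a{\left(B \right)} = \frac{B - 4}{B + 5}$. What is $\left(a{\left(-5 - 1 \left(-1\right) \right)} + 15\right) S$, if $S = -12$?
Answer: $-84$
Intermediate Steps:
$a{\left(B \right)} = \frac{-4 + B}{5 + B}$
$\left(a{\left(-5 - 1 \left(-1\right) \right)} + 15\right) S = \left(\frac{-4 - \left(5 + 1 \left(-1\right)\right)}{5 - \left(5 + 1 \left(-1\right)\right)} + 15\right) \left(-12\right) = \left(\frac{-4 - 4}{5 - 4} + 15\right) \left(-12\right) = \left(1^{-1} \left(-8\right) + 15\right) \left(-12\right) = \left(1 \left(-8\right) + 15\right) \left(-12\right) = \left(-8 + 15\right) \left(-12\right) = 7 \left(-12\right) = -84$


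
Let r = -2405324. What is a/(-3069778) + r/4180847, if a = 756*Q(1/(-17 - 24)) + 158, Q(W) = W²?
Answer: -6206649684390435/10787205735322423 ≈ -0.57537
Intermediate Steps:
a = 266354/1681 (a = 756*(1/(-17 - 24))² + 158 = 756*(1/(-41))² + 158 = 756*(-1/41)² + 158 = 756*(1/1681) + 158 = 756/1681 + 158 = 266354/1681 ≈ 158.45)
a/(-3069778) + r/4180847 = (266354/1681)/(-3069778) - 2405324/4180847 = (266354/1681)*(-1/3069778) - 2405324*1/4180847 = -133177/2580148409 - 2405324/4180847 = -6206649684390435/10787205735322423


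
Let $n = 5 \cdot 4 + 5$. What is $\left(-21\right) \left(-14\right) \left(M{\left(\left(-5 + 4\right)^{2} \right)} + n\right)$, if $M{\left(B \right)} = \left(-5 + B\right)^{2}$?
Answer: $12054$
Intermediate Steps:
$n = 25$ ($n = 20 + 5 = 25$)
$\left(-21\right) \left(-14\right) \left(M{\left(\left(-5 + 4\right)^{2} \right)} + n\right) = \left(-21\right) \left(-14\right) \left(\left(-5 + \left(-5 + 4\right)^{2}\right)^{2} + 25\right) = 294 \left(\left(-5 + \left(-1\right)^{2}\right)^{2} + 25\right) = 294 \left(\left(-5 + 1\right)^{2} + 25\right) = 294 \left(\left(-4\right)^{2} + 25\right) = 294 \left(16 + 25\right) = 294 \cdot 41 = 12054$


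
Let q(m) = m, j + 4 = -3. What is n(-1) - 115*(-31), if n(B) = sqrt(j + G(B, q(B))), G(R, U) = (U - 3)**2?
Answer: 3568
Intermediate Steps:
j = -7 (j = -4 - 3 = -7)
G(R, U) = (-3 + U)**2
n(B) = sqrt(-7 + (-3 + B)**2)
n(-1) - 115*(-31) = sqrt(-7 + (-3 - 1)**2) - 115*(-31) = sqrt(-7 + (-4)**2) + 3565 = sqrt(-7 + 16) + 3565 = sqrt(9) + 3565 = 3 + 3565 = 3568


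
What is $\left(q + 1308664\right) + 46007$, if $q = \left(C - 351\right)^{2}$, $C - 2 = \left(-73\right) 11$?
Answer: $2681775$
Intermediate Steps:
$C = -801$ ($C = 2 - 803 = -801$)
$q = 1327104$ ($q = \left(-801 - 351\right)^{2} = \left(-1152\right)^{2} = 1327104$)
$\left(q + 1308664\right) + 46007 = \left(1327104 + 1308664\right) + 46007 = 2635768 + 46007 = 2681775$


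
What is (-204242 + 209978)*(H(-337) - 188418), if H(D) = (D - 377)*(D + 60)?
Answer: 53688960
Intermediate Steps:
H(D) = (-377 + D)*(60 + D)
(-204242 + 209978)*(H(-337) - 188418) = (-204242 + 209978)*((-22620 + (-337)² - 317*(-337)) - 188418) = 5736*((-22620 + 113569 + 106829) - 188418) = 5736*(197778 - 188418) = 5736*9360 = 53688960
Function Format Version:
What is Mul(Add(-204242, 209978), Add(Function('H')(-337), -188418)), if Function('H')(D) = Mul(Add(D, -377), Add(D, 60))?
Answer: 53688960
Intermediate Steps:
Function('H')(D) = Mul(Add(-377, D), Add(60, D))
Mul(Add(-204242, 209978), Add(Function('H')(-337), -188418)) = Mul(Add(-204242, 209978), Add(Add(-22620, Pow(-337, 2), Mul(-317, -337)), -188418)) = Mul(5736, Add(Add(-22620, 113569, 106829), -188418)) = Mul(5736, Add(197778, -188418)) = Mul(5736, 9360) = 53688960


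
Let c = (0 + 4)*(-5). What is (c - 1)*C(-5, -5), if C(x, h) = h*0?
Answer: 0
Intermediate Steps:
C(x, h) = 0
c = -20 (c = 4*(-5) = -20)
(c - 1)*C(-5, -5) = (-20 - 1)*0 = -21*0 = 0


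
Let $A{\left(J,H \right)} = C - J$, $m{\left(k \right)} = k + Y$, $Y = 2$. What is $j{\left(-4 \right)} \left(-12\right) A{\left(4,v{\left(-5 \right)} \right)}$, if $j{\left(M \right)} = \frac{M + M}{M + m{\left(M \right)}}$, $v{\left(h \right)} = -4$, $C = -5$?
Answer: $144$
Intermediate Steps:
$m{\left(k \right)} = 2 + k$ ($m{\left(k \right)} = k + 2 = 2 + k$)
$A{\left(J,H \right)} = -5 - J$
$j{\left(M \right)} = \frac{2 M}{2 + 2 M}$ ($j{\left(M \right)} = \frac{M + M}{M + \left(2 + M\right)} = \frac{2 M}{2 + 2 M}$)
$j{\left(-4 \right)} \left(-12\right) A{\left(4,v{\left(-5 \right)} \right)} = - \frac{4}{1 - 4} \left(-12\right) \left(-5 - 4\right) = - \frac{4}{-3} \left(-12\right) \left(-5 - 4\right) = \left(-4\right) \left(- \frac{1}{3}\right) \left(-12\right) \left(-9\right) = \frac{4}{3} \left(-12\right) \left(-9\right) = \left(-16\right) \left(-9\right) = 144$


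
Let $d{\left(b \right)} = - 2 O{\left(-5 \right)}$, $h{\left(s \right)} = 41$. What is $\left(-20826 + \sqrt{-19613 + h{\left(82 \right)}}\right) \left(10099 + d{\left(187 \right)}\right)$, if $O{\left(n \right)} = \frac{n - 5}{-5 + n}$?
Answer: $-210280122 + 20194 i \sqrt{4893} \approx -2.1028 \cdot 10^{8} + 1.4126 \cdot 10^{6} i$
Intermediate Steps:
$O{\left(n \right)} = 1$ ($O{\left(n \right)} = \frac{-5 + n}{-5 + n} = 1$)
$d{\left(b \right)} = -2$ ($d{\left(b \right)} = \left(-2\right) 1 = -2$)
$\left(-20826 + \sqrt{-19613 + h{\left(82 \right)}}\right) \left(10099 + d{\left(187 \right)}\right) = \left(-20826 + \sqrt{-19613 + 41}\right) \left(10099 - 2\right) = \left(-20826 + \sqrt{-19572}\right) 10097 = \left(-20826 + 2 i \sqrt{4893}\right) 10097 = -210280122 + 20194 i \sqrt{4893}$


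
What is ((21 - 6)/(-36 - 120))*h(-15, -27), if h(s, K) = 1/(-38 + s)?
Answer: 5/2756 ≈ 0.0018142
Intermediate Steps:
((21 - 6)/(-36 - 120))*h(-15, -27) = ((21 - 6)/(-36 - 120))/(-38 - 15) = (15/(-156))/(-53) = (15*(-1/156))*(-1/53) = -5/52*(-1/53) = 5/2756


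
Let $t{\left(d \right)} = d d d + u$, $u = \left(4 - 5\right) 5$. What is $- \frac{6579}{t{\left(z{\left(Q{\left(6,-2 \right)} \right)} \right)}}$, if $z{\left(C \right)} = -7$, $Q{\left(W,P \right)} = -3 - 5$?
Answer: $\frac{2193}{116} \approx 18.905$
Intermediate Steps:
$Q{\left(W,P \right)} = -8$
$u = -5$ ($u = \left(-1\right) 5 = -5$)
$t{\left(d \right)} = -5 + d^{3}$ ($t{\left(d \right)} = d d d - 5 = d^{2} d - 5 = d^{3} - 5 = -5 + d^{3}$)
$- \frac{6579}{t{\left(z{\left(Q{\left(6,-2 \right)} \right)} \right)}} = - \frac{6579}{-5 + \left(-7\right)^{3}} = - \frac{6579}{-5 - 343} = - \frac{6579}{-348} = \left(-6579\right) \left(- \frac{1}{348}\right) = \frac{2193}{116}$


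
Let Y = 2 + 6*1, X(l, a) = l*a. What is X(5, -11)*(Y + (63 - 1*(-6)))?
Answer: -4235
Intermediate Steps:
X(l, a) = a*l
Y = 8 (Y = 2 + 6 = 8)
X(5, -11)*(Y + (63 - 1*(-6))) = (-11*5)*(8 + (63 - 1*(-6))) = -55*(8 + (63 + 6)) = -55*(8 + 69) = -55*77 = -4235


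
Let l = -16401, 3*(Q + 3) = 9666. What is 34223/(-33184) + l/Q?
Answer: -218138207/35606432 ≈ -6.1264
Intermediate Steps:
Q = 3219 (Q = -3 + (⅓)*9666 = -3 + 3222 = 3219)
34223/(-33184) + l/Q = 34223/(-33184) - 16401/3219 = 34223*(-1/33184) - 16401*1/3219 = -34223/33184 - 5467/1073 = -218138207/35606432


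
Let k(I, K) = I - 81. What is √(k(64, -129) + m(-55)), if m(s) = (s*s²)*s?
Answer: 4*√571913 ≈ 3025.0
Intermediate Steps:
k(I, K) = -81 + I
m(s) = s⁴ (m(s) = s³*s = s⁴)
√(k(64, -129) + m(-55)) = √((-81 + 64) + (-55)⁴) = √(-17 + 9150625) = √9150608 = 4*√571913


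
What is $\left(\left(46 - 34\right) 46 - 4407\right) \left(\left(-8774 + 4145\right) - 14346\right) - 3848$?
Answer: $73144777$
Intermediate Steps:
$\left(\left(46 - 34\right) 46 - 4407\right) \left(\left(-8774 + 4145\right) - 14346\right) - 3848 = \left(12 \cdot 46 - 4407\right) \left(-4629 - 14346\right) - 3848 = \left(552 - 4407\right) \left(-18975\right) - 3848 = \left(-3855\right) \left(-18975\right) - 3848 = 73148625 - 3848 = 73144777$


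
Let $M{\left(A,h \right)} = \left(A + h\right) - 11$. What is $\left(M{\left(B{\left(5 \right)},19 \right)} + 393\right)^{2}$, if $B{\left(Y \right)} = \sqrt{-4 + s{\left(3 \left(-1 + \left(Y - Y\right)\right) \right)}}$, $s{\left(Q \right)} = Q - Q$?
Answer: $160797 + 1604 i \approx 1.608 \cdot 10^{5} + 1604.0 i$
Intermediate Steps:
$s{\left(Q \right)} = 0$
$B{\left(Y \right)} = 2 i$ ($B{\left(Y \right)} = \sqrt{-4 + 0} = \sqrt{-4} = 2 i$)
$M{\left(A,h \right)} = -11 + A + h$
$\left(M{\left(B{\left(5 \right)},19 \right)} + 393\right)^{2} = \left(\left(-11 + 2 i + 19\right) + 393\right)^{2} = \left(\left(8 + 2 i\right) + 393\right)^{2} = \left(401 + 2 i\right)^{2}$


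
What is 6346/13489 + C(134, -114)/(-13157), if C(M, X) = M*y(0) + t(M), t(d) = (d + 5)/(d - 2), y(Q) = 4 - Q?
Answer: 10065001805/23426670036 ≈ 0.42964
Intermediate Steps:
t(d) = (5 + d)/(-2 + d)
C(M, X) = 4*M + (5 + M)/(-2 + M) (C(M, X) = M*(4 - 1*0) + (5 + M)/(-2 + M) = M*(4 + 0) + (5 + M)/(-2 + M) = M*4 + (5 + M)/(-2 + M) = 4*M + (5 + M)/(-2 + M))
6346/13489 + C(134, -114)/(-13157) = 6346/13489 + ((5 + 134 + 4*134*(-2 + 134))/(-2 + 134))/(-13157) = 6346*(1/13489) + ((5 + 134 + 4*134*132)/132)*(-1/13157) = 6346/13489 + ((5 + 134 + 70752)/132)*(-1/13157) = 6346/13489 + ((1/132)*70891)*(-1/13157) = 6346/13489 + (70891/132)*(-1/13157) = 6346/13489 - 70891/1736724 = 10065001805/23426670036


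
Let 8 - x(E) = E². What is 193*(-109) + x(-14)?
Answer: -21225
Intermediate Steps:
x(E) = 8 - E²
193*(-109) + x(-14) = 193*(-109) + (8 - 1*(-14)²) = -21037 + (8 - 1*196) = -21037 + (8 - 196) = -21037 - 188 = -21225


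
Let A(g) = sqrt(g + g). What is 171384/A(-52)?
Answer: -42846*I*sqrt(26)/13 ≈ -16806.0*I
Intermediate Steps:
A(g) = sqrt(2)*sqrt(g) (A(g) = sqrt(2*g) = sqrt(2)*sqrt(g))
171384/A(-52) = 171384/((sqrt(2)*sqrt(-52))) = 171384/((sqrt(2)*(2*I*sqrt(13)))) = 171384/((2*I*sqrt(26))) = 171384*(-I*sqrt(26)/52) = -42846*I*sqrt(26)/13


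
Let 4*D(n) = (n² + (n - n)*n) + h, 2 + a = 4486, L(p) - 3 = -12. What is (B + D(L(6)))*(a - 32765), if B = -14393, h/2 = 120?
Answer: 1619115531/4 ≈ 4.0478e+8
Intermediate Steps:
h = 240 (h = 2*120 = 240)
L(p) = -9 (L(p) = 3 - 12 = -9)
a = 4484 (a = -2 + 4486 = 4484)
D(n) = 60 + n²/4 (D(n) = ((n² + (n - n)*n) + 240)/4 = ((n² + 0*n) + 240)/4 = ((n² + 0) + 240)/4 = (n² + 240)/4 = (240 + n²)/4 = 60 + n²/4)
(B + D(L(6)))*(a - 32765) = (-14393 + (60 + (¼)*(-9)²))*(4484 - 32765) = (-14393 + (60 + (¼)*81))*(-28281) = (-14393 + (60 + 81/4))*(-28281) = (-14393 + 321/4)*(-28281) = -57251/4*(-28281) = 1619115531/4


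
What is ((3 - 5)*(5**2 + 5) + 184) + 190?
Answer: 314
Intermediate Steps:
((3 - 5)*(5**2 + 5) + 184) + 190 = (-2*(25 + 5) + 184) + 190 = (-2*30 + 184) + 190 = (-60 + 184) + 190 = 124 + 190 = 314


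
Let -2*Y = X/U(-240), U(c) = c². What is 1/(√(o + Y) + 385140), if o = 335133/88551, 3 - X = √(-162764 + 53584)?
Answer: 4722720/(1818908380800 + √19678*√(4289672883 + 19678*I*√27295)) ≈ 2.5964e-6 - 4.9698e-15*I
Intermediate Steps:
X = 3 - 2*I*√27295 (X = 3 - √(-162764 + 53584) = 3 - √(-109180) = 3 - 2*I*√27295 ≈ 3.0 - 330.42*I)
o = 37237/9839 (o = 335133*(1/88551) = 37237/9839 ≈ 3.7846)
Y = -1/38400 + I*√27295/57600 (Y = -(3 - 2*I*√27295)/(2*((-240)²)) = -(3 - 2*I*√27295)/(2*57600) = -(1/19200 - I*√27295/28800)/2 = -1/38400 + I*√27295/57600 ≈ -2.6042e-5 + 0.0028683*I)
1/(√(o + Y) + 385140) = 1/(√(37237/9839 + (-1/38400 + I*√27295/57600)) + 385140) = 1/(√(1429890961/377817600 + I*√27295/57600) + 385140) = 1/(385140 + √(1429890961/377817600 + I*√27295/57600))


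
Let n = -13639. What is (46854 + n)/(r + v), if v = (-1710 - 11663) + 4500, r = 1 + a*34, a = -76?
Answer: -33215/11456 ≈ -2.8994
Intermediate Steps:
r = -2583 (r = 1 - 76*34 = 1 - 2584 = -2583)
v = -8873 (v = -13373 + 4500 = -8873)
(46854 + n)/(r + v) = (46854 - 13639)/(-2583 - 8873) = 33215/(-11456) = 33215*(-1/11456) = -33215/11456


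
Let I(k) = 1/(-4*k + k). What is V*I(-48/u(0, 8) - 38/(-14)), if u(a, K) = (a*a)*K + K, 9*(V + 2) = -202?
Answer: -1540/621 ≈ -2.4799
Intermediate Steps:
V = -220/9 (V = -2 + (1/9)*(-202) = -2 - 202/9 = -220/9 ≈ -24.444)
u(a, K) = K + K*a**2 (u(a, K) = a**2*K + K = K*a**2 + K = K + K*a**2)
I(k) = -1/(3*k) (I(k) = 1/(-3*k) = -1/(3*k))
V*I(-48/u(0, 8) - 38/(-14)) = -(-220)/(27*(-48*1/(8*(1 + 0**2)) - 38/(-14))) = -(-220)/(27*(-48*1/(8*(1 + 0)) - 38*(-1/14))) = -(-220)/(27*(-48/(8*1) + 19/7)) = -(-220)/(27*(-48/8 + 19/7)) = -(-220)/(27*(-48*1/8 + 19/7)) = -(-220)/(27*(-6 + 19/7)) = -(-220)/(27*(-23/7)) = -(-220)*(-7)/(27*23) = -220/9*7/69 = -1540/621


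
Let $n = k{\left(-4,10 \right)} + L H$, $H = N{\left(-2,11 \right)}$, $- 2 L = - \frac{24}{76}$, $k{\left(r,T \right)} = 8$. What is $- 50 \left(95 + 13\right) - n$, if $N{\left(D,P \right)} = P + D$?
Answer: $- \frac{102779}{19} \approx -5409.4$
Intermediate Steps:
$L = \frac{3}{19}$ ($L = - \frac{\left(-24\right) \frac{1}{76}}{2} = \left(- \frac{1}{2}\right) \left(- \frac{6}{19}\right) = \frac{3}{19} \approx 0.15789$)
$N{\left(D,P \right)} = D + P$
$H = 9$ ($H = -2 + 11 = 9$)
$n = \frac{179}{19}$ ($n = 8 + \frac{3}{19} \cdot 9 = 8 + \frac{27}{19} = \frac{179}{19} \approx 9.4211$)
$- 50 \left(95 + 13\right) - n = - 50 \left(95 + 13\right) - \frac{179}{19} = \left(-50\right) 108 - \frac{179}{19} = -5400 - \frac{179}{19} = - \frac{102779}{19}$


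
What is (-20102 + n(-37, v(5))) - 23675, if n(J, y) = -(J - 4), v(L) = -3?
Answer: -43736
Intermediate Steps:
n(J, y) = 4 - J (n(J, y) = -(-4 + J) = 4 - J)
(-20102 + n(-37, v(5))) - 23675 = (-20102 + (4 - 1*(-37))) - 23675 = (-20102 + (4 + 37)) - 23675 = (-20102 + 41) - 23675 = -20061 - 23675 = -43736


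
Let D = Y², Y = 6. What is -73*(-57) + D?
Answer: 4197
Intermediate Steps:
D = 36 (D = 6² = 36)
-73*(-57) + D = -73*(-57) + 36 = 4161 + 36 = 4197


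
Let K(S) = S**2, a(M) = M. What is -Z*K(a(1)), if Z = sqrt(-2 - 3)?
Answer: -I*sqrt(5) ≈ -2.2361*I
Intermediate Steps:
Z = I*sqrt(5) (Z = sqrt(-5) = I*sqrt(5) ≈ 2.2361*I)
-Z*K(a(1)) = -I*sqrt(5)*1**2 = -I*sqrt(5)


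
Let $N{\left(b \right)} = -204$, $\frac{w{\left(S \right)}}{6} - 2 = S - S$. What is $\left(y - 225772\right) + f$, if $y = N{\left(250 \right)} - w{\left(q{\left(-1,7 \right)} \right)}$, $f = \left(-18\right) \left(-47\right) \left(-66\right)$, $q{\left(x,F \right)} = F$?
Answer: $-281824$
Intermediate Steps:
$w{\left(S \right)} = 12$ ($w{\left(S \right)} = 12 + 6 \left(S - S\right) = 12 + 6 \cdot 0 = 12 + 0 = 12$)
$f = -55836$ ($f = 846 \left(-66\right) = -55836$)
$y = -216$ ($y = -204 - 12 = -216$)
$\left(y - 225772\right) + f = \left(-216 - 225772\right) - 55836 = -225988 - 55836 = -281824$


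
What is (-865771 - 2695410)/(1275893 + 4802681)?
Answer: -3561181/6078574 ≈ -0.58586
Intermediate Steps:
(-865771 - 2695410)/(1275893 + 4802681) = -3561181/6078574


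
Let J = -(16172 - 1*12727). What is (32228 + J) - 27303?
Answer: 1480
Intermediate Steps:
J = -3445 (J = -(16172 - 12727) = -1*3445 = -3445)
(32228 + J) - 27303 = (32228 - 3445) - 27303 = 28783 - 27303 = 1480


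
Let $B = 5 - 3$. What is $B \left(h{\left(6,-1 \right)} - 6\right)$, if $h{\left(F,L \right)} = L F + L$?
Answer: $-26$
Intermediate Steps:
$B = 2$
$h{\left(F,L \right)} = L + F L$ ($h{\left(F,L \right)} = F L + L = L + F L$)
$B \left(h{\left(6,-1 \right)} - 6\right) = 2 \left(- (1 + 6) - 6\right) = 2 \left(\left(-1\right) 7 - 6\right) = 2 \left(-7 - 6\right) = 2 \left(-13\right) = -26$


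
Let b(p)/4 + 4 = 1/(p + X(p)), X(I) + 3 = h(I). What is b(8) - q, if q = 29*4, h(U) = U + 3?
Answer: -527/4 ≈ -131.75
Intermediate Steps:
h(U) = 3 + U
X(I) = I (X(I) = -3 + (3 + I) = I)
b(p) = -16 + 2/p (b(p) = -16 + 4/(p + p) = -16 + 4/((2*p)) = -16 + 4*(1/(2*p)) = -16 + 2/p)
q = 116
b(8) - q = (-16 + 2/8) - 1*116 = (-16 + 2*(⅛)) - 116 = (-16 + ¼) - 116 = -63/4 - 116 = -527/4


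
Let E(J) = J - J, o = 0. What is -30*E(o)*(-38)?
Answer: 0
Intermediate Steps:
E(J) = 0
-30*E(o)*(-38) = -30*0*(-38) = 0*(-38) = 0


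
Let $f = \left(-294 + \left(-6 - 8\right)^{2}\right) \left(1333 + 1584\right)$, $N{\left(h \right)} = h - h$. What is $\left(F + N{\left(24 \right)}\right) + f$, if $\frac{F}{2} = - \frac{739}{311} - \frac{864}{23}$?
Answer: $- \frac{2045370900}{7153} \approx -2.8595 \cdot 10^{5}$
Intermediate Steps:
$N{\left(h \right)} = 0$
$F = - \frac{571402}{7153}$ ($F = 2 \left(- \frac{739}{311} - \frac{864}{23}\right) = 2 \left(- \frac{285701}{7153}\right) = - \frac{571402}{7153} \approx -79.883$)
$f = -285866$ ($f = \left(-294 + \left(-14\right)^{2}\right) 2917 = \left(-294 + 196\right) 2917 = \left(-98\right) 2917 = -285866$)
$\left(F + N{\left(24 \right)}\right) + f = \left(- \frac{571402}{7153} + 0\right) - 285866 = - \frac{571402}{7153} - 285866 = - \frac{2045370900}{7153}$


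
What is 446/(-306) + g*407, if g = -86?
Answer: -5355529/153 ≈ -35003.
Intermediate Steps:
446/(-306) + g*407 = 446/(-306) - 86*407 = 446*(-1/306) - 35002 = -223/153 - 35002 = -5355529/153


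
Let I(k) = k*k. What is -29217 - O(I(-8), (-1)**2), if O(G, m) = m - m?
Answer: -29217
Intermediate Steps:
I(k) = k**2
O(G, m) = 0
-29217 - O(I(-8), (-1)**2) = -29217 - 1*0 = -29217 + 0 = -29217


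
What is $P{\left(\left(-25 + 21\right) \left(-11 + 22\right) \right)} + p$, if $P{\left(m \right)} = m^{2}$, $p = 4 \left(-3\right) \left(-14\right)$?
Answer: $2104$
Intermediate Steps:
$p = 168$ ($p = \left(-12\right) \left(-14\right) = 168$)
$P{\left(\left(-25 + 21\right) \left(-11 + 22\right) \right)} + p = \left(\left(-25 + 21\right) \left(-11 + 22\right)\right)^{2} + 168 = \left(\left(-4\right) 11\right)^{2} + 168 = \left(-44\right)^{2} + 168 = 1936 + 168 = 2104$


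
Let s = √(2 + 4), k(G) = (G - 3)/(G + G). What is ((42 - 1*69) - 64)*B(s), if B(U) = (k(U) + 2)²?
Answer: -4823/8 + 455*√6/4 ≈ -324.25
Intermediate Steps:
k(G) = (-3 + G)/(2*G) (k(G) = (-3 + G)/((2*G)) = (-3 + G)*(1/(2*G)) = (-3 + G)/(2*G))
s = √6 ≈ 2.4495
B(U) = (2 + (-3 + U)/(2*U))² (B(U) = ((-3 + U)/(2*U) + 2)² = (2 + (-3 + U)/(2*U))²)
((42 - 1*69) - 64)*B(s) = ((42 - 1*69) - 64)*((-3 + 5*√6)²/(4*(√6)²)) = ((42 - 69) - 64)*((¼)*(⅙)*(-3 + 5*√6)²) = (-27 - 64)*((-3 + 5*√6)²/24) = -91*(-3 + 5*√6)²/24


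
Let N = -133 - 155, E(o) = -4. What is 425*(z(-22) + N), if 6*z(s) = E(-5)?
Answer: -368050/3 ≈ -1.2268e+5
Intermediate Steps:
z(s) = -2/3 (z(s) = (1/6)*(-4) = -2/3)
N = -288
425*(z(-22) + N) = 425*(-2/3 - 288) = 425*(-866/3) = -368050/3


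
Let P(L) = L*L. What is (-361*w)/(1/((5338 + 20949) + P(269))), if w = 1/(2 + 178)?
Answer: -8902982/45 ≈ -1.9784e+5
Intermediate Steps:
P(L) = L²
w = 1/180 ≈ 0.0055556
(-361*w)/(1/((5338 + 20949) + P(269))) = (-361*1/180)/(1/((5338 + 20949) + 269²)) = -361/(180*(1/(26287 + 72361))) = -361/(180*(1/98648)) = -361/(180*1/98648) = -361/180*98648 = -8902982/45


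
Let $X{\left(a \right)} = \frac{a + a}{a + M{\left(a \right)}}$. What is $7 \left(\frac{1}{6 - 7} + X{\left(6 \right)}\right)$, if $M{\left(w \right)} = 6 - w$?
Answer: $7$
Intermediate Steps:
$X{\left(a \right)} = \frac{a}{3}$ ($X{\left(a \right)} = \frac{a + a}{a - \left(-6 + a\right)} = \frac{2 a}{6} = 2 a \frac{1}{6} = \frac{a}{3}$)
$7 \left(\frac{1}{6 - 7} + X{\left(6 \right)}\right) = 7 \left(\frac{1}{6 - 7} + \frac{1}{3} \cdot 6\right) = 7 \left(\frac{1}{-1} + 2\right) = 7 \left(-1 + 2\right) = 7 \cdot 1 = 7$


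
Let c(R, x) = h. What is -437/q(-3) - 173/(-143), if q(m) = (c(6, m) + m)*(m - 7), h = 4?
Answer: 64221/1430 ≈ 44.910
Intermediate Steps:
c(R, x) = 4
q(m) = (-7 + m)*(4 + m) (q(m) = (4 + m)*(m - 7) = (4 + m)*(-7 + m) = (-7 + m)*(4 + m))
-437/q(-3) - 173/(-143) = -437/(-28 + (-3)**2 - 3*(-3)) - 173/(-143) = -437/(-28 + 9 + 9) - 173*(-1/143) = -437/(-10) + 173/143 = -437*(-1/10) + 173/143 = 437/10 + 173/143 = 64221/1430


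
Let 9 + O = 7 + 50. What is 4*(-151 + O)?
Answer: -412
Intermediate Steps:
O = 48 (O = -9 + (7 + 50) = -9 + 57 = 48)
4*(-151 + O) = 4*(-151 + 48) = 4*(-103) = -412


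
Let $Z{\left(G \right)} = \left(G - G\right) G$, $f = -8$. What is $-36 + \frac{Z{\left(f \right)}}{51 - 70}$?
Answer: $-36$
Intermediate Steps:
$Z{\left(G \right)} = 0$ ($Z{\left(G \right)} = 0 G = 0$)
$-36 + \frac{Z{\left(f \right)}}{51 - 70} = -36 + \frac{1}{51 - 70} \cdot 0 = -36 + \frac{1}{-19} \cdot 0 = -36 - 0 = -36 + 0 = -36$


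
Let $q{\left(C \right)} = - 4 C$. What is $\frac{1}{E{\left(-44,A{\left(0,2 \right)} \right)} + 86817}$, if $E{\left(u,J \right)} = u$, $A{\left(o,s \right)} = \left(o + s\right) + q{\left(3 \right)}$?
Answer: $\frac{1}{86773} \approx 1.1524 \cdot 10^{-5}$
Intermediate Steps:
$A{\left(o,s \right)} = -12 + o + s$ ($A{\left(o,s \right)} = \left(o + s\right) - 12 = -12 + o + s$)
$\frac{1}{E{\left(-44,A{\left(0,2 \right)} \right)} + 86817} = \frac{1}{-44 + 86817} = \frac{1}{86773}$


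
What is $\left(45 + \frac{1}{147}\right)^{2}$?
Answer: $\frac{43771456}{21609} \approx 2025.6$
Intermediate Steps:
$\left(45 + \frac{1}{147}\right)^{2} = \left(\frac{6616}{147}\right)^{2} = \frac{43771456}{21609}$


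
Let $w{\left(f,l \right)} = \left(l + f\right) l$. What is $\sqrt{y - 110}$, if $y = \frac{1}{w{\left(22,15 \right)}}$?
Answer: $\frac{i \sqrt{33882195}}{555} \approx 10.488 i$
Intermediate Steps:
$w{\left(f,l \right)} = l \left(f + l\right)$ ($w{\left(f,l \right)} = \left(f + l\right) l = l \left(f + l\right)$)
$y = \frac{1}{555}$ ($y = \frac{1}{15 \left(22 + 15\right)} = \frac{1}{15 \cdot 37} = \frac{1}{555} \approx 0.0018018$)
$\sqrt{y - 110} = \sqrt{\frac{1}{555} - 110} = \sqrt{- \frac{61049}{555}} = \frac{i \sqrt{33882195}}{555}$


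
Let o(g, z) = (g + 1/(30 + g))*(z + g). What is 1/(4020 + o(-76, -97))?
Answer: 46/789901 ≈ 5.8235e-5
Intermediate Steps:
o(g, z) = (g + z)*(g + 1/(30 + g)) (o(g, z) = (g + 1/(30 + g))*(g + z) = (g + z)*(g + 1/(30 + g)))
1/(4020 + o(-76, -97)) = 1/(4020 + (-76 - 97 + (-76)³ + 30*(-76)² - 97*(-76)² + 30*(-76)*(-97))/(30 - 76)) = 1/(4020 + (-76 - 97 - 438976 + 30*5776 - 97*5776 + 221160)/(-46)) = 1/(4020 - (-76 - 97 - 438976 + 173280 - 560272 + 221160)/46) = 1/(4020 - 1/46*(-604981)) = 1/(4020 + 604981/46) = 1/(789901/46) = 46/789901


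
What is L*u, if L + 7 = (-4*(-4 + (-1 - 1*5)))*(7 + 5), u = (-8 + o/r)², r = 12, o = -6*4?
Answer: 47300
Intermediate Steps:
o = -24
u = 100 (u = (-8 - 24/12)² = (-8 - 24*1/12)² = (-8 - 2)² = (-10)² = 100)
L = 473 (L = -7 + (-4*(-4 + (-1 - 1*5)))*(7 + 5) = -7 - 4*(-4 + (-1 - 5))*12 = -7 - 4*(-4 - 6)*12 = -7 - 4*(-10)*12 = -7 + 40*12 = -7 + 480 = 473)
L*u = 473*100 = 47300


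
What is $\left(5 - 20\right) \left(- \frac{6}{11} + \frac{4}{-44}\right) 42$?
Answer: $\frac{4410}{11} \approx 400.91$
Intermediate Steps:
$\left(5 - 20\right) \left(- \frac{6}{11} + \frac{4}{-44}\right) 42 = \left(5 - 20\right) \left(\left(-6\right) \frac{1}{11} + 4 \left(- \frac{1}{44}\right)\right) 42 = - 15 \left(- \frac{6}{11} - \frac{1}{11}\right) 42 = \left(-15\right) \left(- \frac{7}{11}\right) 42 = \frac{105}{11} \cdot 42 = \frac{4410}{11}$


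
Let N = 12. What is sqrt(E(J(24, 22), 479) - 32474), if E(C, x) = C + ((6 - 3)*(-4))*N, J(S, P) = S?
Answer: I*sqrt(32594) ≈ 180.54*I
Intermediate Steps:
E(C, x) = -144 + C (E(C, x) = C + ((6 - 3)*(-4))*12 = C + (3*(-4))*12 = C - 12*12 = C - 144 = -144 + C)
sqrt(E(J(24, 22), 479) - 32474) = sqrt((-144 + 24) - 32474) = sqrt(-120 - 32474) = sqrt(-32594) = I*sqrt(32594)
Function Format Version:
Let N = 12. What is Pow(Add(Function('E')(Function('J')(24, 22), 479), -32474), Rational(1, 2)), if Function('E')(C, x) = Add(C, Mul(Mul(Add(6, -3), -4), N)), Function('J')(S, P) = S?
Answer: Mul(I, Pow(32594, Rational(1, 2))) ≈ Mul(180.54, I)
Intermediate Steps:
Function('E')(C, x) = Add(-144, C) (Function('E')(C, x) = Add(C, Mul(Mul(Add(6, -3), -4), 12)) = Add(C, Mul(Mul(3, -4), 12)) = Add(C, Mul(-12, 12)) = Add(C, -144) = Add(-144, C))
Pow(Add(Function('E')(Function('J')(24, 22), 479), -32474), Rational(1, 2)) = Pow(Add(Add(-144, 24), -32474), Rational(1, 2)) = Pow(Add(-120, -32474), Rational(1, 2)) = Pow(-32594, Rational(1, 2)) = Mul(I, Pow(32594, Rational(1, 2)))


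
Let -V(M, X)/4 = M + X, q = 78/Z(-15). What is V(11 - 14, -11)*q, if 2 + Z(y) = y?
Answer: -4368/17 ≈ -256.94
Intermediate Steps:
Z(y) = -2 + y
q = -78/17 (q = 78/(-2 - 15) = 78/(-17) = 78*(-1/17) = -78/17 ≈ -4.5882)
V(M, X) = -4*M - 4*X (V(M, X) = -4*(M + X) = -4*M - 4*X)
V(11 - 14, -11)*q = (-4*(11 - 14) - 4*(-11))*(-78/17) = (-4*(-3) + 44)*(-78/17) = (12 + 44)*(-78/17) = 56*(-78/17) = -4368/17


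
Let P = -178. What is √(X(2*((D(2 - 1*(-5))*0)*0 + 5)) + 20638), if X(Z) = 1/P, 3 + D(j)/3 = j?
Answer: √653894214/178 ≈ 143.66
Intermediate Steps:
D(j) = -9 + 3*j
X(Z) = -1/178 (X(Z) = 1/(-178) = -1/178)
√(X(2*((D(2 - 1*(-5))*0)*0 + 5)) + 20638) = √(-1/178 + 20638) = √(3673563/178) = √653894214/178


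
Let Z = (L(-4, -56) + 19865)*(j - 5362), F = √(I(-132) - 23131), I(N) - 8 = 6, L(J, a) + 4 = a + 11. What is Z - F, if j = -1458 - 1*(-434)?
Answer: -126544976 - I*√23117 ≈ -1.2655e+8 - 152.04*I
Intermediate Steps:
L(J, a) = 7 + a (L(J, a) = -4 + (a + 11) = -4 + (11 + a) = 7 + a)
I(N) = 14 (I(N) = 8 + 6 = 14)
j = -1024 (j = -1458 + 434 = -1024)
F = I*√23117 (F = √(14 - 23131) = √(-23117) = I*√23117 ≈ 152.04*I)
Z = -126544976 (Z = ((7 - 56) + 19865)*(-1024 - 5362) = (-49 + 19865)*(-6386) = 19816*(-6386) = -126544976)
Z - F = -126544976 - I*√23117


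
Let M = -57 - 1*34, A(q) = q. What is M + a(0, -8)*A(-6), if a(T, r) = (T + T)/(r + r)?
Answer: -91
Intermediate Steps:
a(T, r) = T/r (a(T, r) = (2*T)/((2*r)) = (2*T)*(1/(2*r)) = T/r)
M = -91 (M = -57 - 34 = -91)
M + a(0, -8)*A(-6) = -91 + (0/(-8))*(-6) = -91 + (0*(-⅛))*(-6) = -91 + 0*(-6) = -91 + 0 = -91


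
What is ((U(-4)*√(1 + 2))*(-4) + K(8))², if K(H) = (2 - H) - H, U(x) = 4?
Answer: 964 + 448*√3 ≈ 1740.0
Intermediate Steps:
K(H) = 2 - 2*H
((U(-4)*√(1 + 2))*(-4) + K(8))² = ((4*√(1 + 2))*(-4) + (2 - 2*8))² = ((4*√3)*(-4) + (2 - 16))² = (-16*√3 - 14)² = (-14 - 16*√3)²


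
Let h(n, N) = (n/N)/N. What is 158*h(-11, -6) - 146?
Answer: -3497/18 ≈ -194.28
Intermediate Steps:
h(n, N) = n/N²
158*h(-11, -6) - 146 = 158*(-11/(-6)²) - 146 = 158*(-11*1/36) - 146 = 158*(-11/36) - 146 = -869/18 - 146 = -3497/18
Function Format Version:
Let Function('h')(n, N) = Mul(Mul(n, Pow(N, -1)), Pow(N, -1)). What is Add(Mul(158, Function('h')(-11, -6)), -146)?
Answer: Rational(-3497, 18) ≈ -194.28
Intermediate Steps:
Function('h')(n, N) = Mul(n, Pow(N, -2))
Add(Mul(158, Function('h')(-11, -6)), -146) = Add(Mul(158, Mul(-11, Pow(-6, -2))), -146) = Add(Mul(158, Mul(-11, Rational(1, 36))), -146) = Add(Mul(158, Rational(-11, 36)), -146) = Add(Rational(-869, 18), -146) = Rational(-3497, 18)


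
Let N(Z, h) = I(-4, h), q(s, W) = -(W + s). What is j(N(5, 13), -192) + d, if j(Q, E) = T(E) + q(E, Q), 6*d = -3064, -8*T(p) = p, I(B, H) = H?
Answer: -923/3 ≈ -307.67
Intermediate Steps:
T(p) = -p/8
q(s, W) = -W - s
N(Z, h) = h
d = -1532/3 (d = (⅙)*(-3064) = -1532/3 ≈ -510.67)
j(Q, E) = -Q - 9*E/8 (j(Q, E) = -E/8 + (-Q - E) = -E/8 + (-E - Q) = -Q - 9*E/8)
j(N(5, 13), -192) + d = (-1*13 - 9/8*(-192)) - 1532/3 = (-13 + 216) - 1532/3 = 203 - 1532/3 = -923/3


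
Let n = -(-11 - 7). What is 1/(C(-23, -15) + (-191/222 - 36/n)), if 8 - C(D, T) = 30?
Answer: -222/5519 ≈ -0.040225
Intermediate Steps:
C(D, T) = -22 (C(D, T) = 8 - 1*30 = 8 - 30 = -22)
n = 18 (n = -1*(-18) = 18)
1/(C(-23, -15) + (-191/222 - 36/n)) = 1/(-22 + (-191/222 - 36/18)) = 1/(-22 + (-191*1/222 - 36*1/18)) = 1/(-22 + (-191/222 - 2)) = 1/(-22 - 635/222) = 1/(-5519/222) = -222/5519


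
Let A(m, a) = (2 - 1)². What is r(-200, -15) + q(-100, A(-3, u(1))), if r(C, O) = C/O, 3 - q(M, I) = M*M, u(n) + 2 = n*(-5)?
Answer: -29951/3 ≈ -9983.7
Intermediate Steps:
u(n) = -2 - 5*n (u(n) = -2 + n*(-5) = -2 - 5*n)
A(m, a) = 1 (A(m, a) = 1² = 1)
q(M, I) = 3 - M² (q(M, I) = 3 - M*M = 3 - M²)
r(-200, -15) + q(-100, A(-3, u(1))) = -200/(-15) + (3 - 1*(-100)²) = -200*(-1/15) + (3 - 1*10000) = 40/3 + (3 - 10000) = 40/3 - 9997 = -29951/3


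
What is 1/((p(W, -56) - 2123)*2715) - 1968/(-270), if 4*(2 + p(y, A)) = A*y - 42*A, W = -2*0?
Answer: 91248613/12518865 ≈ 7.2889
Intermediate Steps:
W = 0
p(y, A) = -2 - 21*A/2 + A*y/4 (p(y, A) = -2 + (A*y - 42*A)/4 = -2 + (-42*A + A*y)/4 = -2 + (-21*A/2 + A*y/4) = -2 - 21*A/2 + A*y/4)
1/((p(W, -56) - 2123)*2715) - 1968/(-270) = 1/((-2 - 21/2*(-56) + (1/4)*(-56)*0) - 2123*2715) - 1968/(-270) = (1/2715)/((-2 + 588 + 0) - 2123) - 1968*(-1/270) = (1/2715)/(586 - 2123) + 328/45 = (1/2715)/(-1537) + 328/45 = -1/1537*1/2715 + 328/45 = -1/4172955 + 328/45 = 91248613/12518865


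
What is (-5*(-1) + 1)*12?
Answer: 72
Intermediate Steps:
(-5*(-1) + 1)*12 = (5 + 1)*12 = 6*12 = 72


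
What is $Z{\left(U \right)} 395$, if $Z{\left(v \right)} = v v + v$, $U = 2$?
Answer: $2370$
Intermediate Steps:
$Z{\left(v \right)} = v + v^{2}$ ($Z{\left(v \right)} = v^{2} + v = v + v^{2}$)
$Z{\left(U \right)} 395 = 2 \left(1 + 2\right) 395 = 2 \cdot 3 \cdot 395 = 6 \cdot 395 = 2370$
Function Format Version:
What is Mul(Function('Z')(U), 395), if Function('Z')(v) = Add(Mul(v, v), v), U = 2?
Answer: 2370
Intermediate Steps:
Function('Z')(v) = Add(v, Pow(v, 2)) (Function('Z')(v) = Add(Pow(v, 2), v) = Add(v, Pow(v, 2)))
Mul(Function('Z')(U), 395) = Mul(Mul(2, Add(1, 2)), 395) = Mul(Mul(2, 3), 395) = Mul(6, 395) = 2370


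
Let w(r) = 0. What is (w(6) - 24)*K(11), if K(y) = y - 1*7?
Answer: -96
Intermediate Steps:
K(y) = -7 + y (K(y) = y - 7 = -7 + y)
(w(6) - 24)*K(11) = (0 - 24)*(-7 + 11) = -24*4 = -96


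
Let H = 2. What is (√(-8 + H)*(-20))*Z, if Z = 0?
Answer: 0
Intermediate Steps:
(√(-8 + H)*(-20))*Z = (√(-8 + 2)*(-20))*0 = (√(-6)*(-20))*0 = ((I*√6)*(-20))*0 = -20*I*√6*0 = 0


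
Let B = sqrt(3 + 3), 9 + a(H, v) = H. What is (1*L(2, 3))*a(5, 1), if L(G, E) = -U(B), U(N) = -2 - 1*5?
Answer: -28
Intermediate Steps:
a(H, v) = -9 + H
B = sqrt(6) ≈ 2.4495
U(N) = -7 (U(N) = -2 - 5 = -7)
L(G, E) = 7 (L(G, E) = -1*(-7) = 7)
(1*L(2, 3))*a(5, 1) = (1*7)*(-9 + 5) = 7*(-4) = -28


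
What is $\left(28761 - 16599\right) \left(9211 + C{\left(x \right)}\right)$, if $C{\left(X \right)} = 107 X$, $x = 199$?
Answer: $370989648$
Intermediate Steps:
$\left(28761 - 16599\right) \left(9211 + C{\left(x \right)}\right) = \left(28761 - 16599\right) \left(9211 + 107 \cdot 199\right) = 12162 \left(9211 + 21293\right) = 12162 \cdot 30504 = 370989648$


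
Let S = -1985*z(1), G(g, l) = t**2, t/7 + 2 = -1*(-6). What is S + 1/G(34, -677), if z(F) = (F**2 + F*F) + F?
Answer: -4668719/784 ≈ -5955.0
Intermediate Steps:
z(F) = F + 2*F**2 (z(F) = (F**2 + F**2) + F = 2*F**2 + F = F + 2*F**2)
t = 28 (t = -14 + 7*(-1*(-6)) = -14 + 7*6 = -14 + 42 = 28)
G(g, l) = 784 (G(g, l) = 28**2 = 784)
S = -5955 (S = -1985*(1 + 2*1) = -1985*(1 + 2) = -1985*3 = -5955)
S + 1/G(34, -677) = -5955 + 1/784 = -4668719/784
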